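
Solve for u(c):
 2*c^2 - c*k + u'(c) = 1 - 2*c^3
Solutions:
 u(c) = C1 - c^4/2 - 2*c^3/3 + c^2*k/2 + c


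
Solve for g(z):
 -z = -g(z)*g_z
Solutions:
 g(z) = -sqrt(C1 + z^2)
 g(z) = sqrt(C1 + z^2)


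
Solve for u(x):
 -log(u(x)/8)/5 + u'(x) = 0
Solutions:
 5*Integral(1/(-log(_y) + 3*log(2)), (_y, u(x))) = C1 - x


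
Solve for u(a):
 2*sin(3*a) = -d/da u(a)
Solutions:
 u(a) = C1 + 2*cos(3*a)/3


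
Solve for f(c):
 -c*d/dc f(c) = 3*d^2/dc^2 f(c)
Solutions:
 f(c) = C1 + C2*erf(sqrt(6)*c/6)


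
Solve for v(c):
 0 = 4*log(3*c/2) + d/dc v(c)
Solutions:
 v(c) = C1 - 4*c*log(c) + c*log(16/81) + 4*c


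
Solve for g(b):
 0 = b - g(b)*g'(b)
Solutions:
 g(b) = -sqrt(C1 + b^2)
 g(b) = sqrt(C1 + b^2)


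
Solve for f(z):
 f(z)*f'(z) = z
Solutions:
 f(z) = -sqrt(C1 + z^2)
 f(z) = sqrt(C1 + z^2)


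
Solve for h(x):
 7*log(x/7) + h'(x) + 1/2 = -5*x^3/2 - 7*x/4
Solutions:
 h(x) = C1 - 5*x^4/8 - 7*x^2/8 - 7*x*log(x) + 13*x/2 + 7*x*log(7)


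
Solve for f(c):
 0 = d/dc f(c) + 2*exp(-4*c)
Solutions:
 f(c) = C1 + exp(-4*c)/2


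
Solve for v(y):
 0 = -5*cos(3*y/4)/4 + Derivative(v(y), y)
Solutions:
 v(y) = C1 + 5*sin(3*y/4)/3


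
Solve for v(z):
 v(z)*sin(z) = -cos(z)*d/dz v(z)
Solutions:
 v(z) = C1*cos(z)


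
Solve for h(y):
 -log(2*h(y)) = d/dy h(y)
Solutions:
 Integral(1/(log(_y) + log(2)), (_y, h(y))) = C1 - y


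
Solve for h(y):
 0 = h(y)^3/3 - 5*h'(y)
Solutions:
 h(y) = -sqrt(30)*sqrt(-1/(C1 + y))/2
 h(y) = sqrt(30)*sqrt(-1/(C1 + y))/2


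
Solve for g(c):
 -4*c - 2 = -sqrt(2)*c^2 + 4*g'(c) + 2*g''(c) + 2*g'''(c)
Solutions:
 g(c) = C1 + sqrt(2)*c^3/12 - c^2/2 - sqrt(2)*c^2/8 - sqrt(2)*c/8 + (C2*sin(sqrt(7)*c/2) + C3*cos(sqrt(7)*c/2))*exp(-c/2)


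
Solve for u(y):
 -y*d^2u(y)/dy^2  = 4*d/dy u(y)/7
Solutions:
 u(y) = C1 + C2*y^(3/7)


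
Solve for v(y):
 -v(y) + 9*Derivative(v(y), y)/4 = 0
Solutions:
 v(y) = C1*exp(4*y/9)


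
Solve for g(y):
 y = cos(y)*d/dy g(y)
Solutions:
 g(y) = C1 + Integral(y/cos(y), y)


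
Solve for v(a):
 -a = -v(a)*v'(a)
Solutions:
 v(a) = -sqrt(C1 + a^2)
 v(a) = sqrt(C1 + a^2)


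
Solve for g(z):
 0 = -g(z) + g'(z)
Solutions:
 g(z) = C1*exp(z)


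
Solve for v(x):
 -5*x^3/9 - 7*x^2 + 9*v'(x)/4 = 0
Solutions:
 v(x) = C1 + 5*x^4/81 + 28*x^3/27


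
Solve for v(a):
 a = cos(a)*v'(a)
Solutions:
 v(a) = C1 + Integral(a/cos(a), a)


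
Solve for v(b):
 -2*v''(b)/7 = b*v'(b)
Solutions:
 v(b) = C1 + C2*erf(sqrt(7)*b/2)


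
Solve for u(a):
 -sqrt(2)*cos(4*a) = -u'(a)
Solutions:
 u(a) = C1 + sqrt(2)*sin(4*a)/4


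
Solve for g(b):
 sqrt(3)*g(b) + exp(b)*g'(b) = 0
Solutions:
 g(b) = C1*exp(sqrt(3)*exp(-b))


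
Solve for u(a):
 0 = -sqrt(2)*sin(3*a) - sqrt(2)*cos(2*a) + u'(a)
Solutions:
 u(a) = C1 + sqrt(2)*sin(2*a)/2 - sqrt(2)*cos(3*a)/3


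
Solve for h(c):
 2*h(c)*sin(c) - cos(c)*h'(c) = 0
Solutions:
 h(c) = C1/cos(c)^2


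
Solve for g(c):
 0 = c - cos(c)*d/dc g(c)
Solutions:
 g(c) = C1 + Integral(c/cos(c), c)


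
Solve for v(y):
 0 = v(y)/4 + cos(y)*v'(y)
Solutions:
 v(y) = C1*(sin(y) - 1)^(1/8)/(sin(y) + 1)^(1/8)


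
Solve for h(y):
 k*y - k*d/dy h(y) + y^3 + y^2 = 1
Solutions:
 h(y) = C1 + y^2/2 + y^4/(4*k) + y^3/(3*k) - y/k


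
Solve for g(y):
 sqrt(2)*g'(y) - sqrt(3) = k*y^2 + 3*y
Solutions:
 g(y) = C1 + sqrt(2)*k*y^3/6 + 3*sqrt(2)*y^2/4 + sqrt(6)*y/2


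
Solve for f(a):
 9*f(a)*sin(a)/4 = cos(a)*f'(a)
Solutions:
 f(a) = C1/cos(a)^(9/4)


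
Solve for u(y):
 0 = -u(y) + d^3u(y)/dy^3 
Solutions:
 u(y) = C3*exp(y) + (C1*sin(sqrt(3)*y/2) + C2*cos(sqrt(3)*y/2))*exp(-y/2)


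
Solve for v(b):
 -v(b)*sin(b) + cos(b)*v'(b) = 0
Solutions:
 v(b) = C1/cos(b)


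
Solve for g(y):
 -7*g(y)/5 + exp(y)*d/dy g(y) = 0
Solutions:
 g(y) = C1*exp(-7*exp(-y)/5)


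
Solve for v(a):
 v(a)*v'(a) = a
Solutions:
 v(a) = -sqrt(C1 + a^2)
 v(a) = sqrt(C1 + a^2)


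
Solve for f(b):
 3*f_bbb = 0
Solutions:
 f(b) = C1 + C2*b + C3*b^2


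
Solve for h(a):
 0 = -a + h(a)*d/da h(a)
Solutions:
 h(a) = -sqrt(C1 + a^2)
 h(a) = sqrt(C1 + a^2)


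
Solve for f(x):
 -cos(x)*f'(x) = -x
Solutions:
 f(x) = C1 + Integral(x/cos(x), x)


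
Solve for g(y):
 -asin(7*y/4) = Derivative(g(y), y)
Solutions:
 g(y) = C1 - y*asin(7*y/4) - sqrt(16 - 49*y^2)/7


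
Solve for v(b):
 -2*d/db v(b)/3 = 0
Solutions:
 v(b) = C1


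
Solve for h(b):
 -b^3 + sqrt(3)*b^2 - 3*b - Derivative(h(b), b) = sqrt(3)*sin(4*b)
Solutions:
 h(b) = C1 - b^4/4 + sqrt(3)*b^3/3 - 3*b^2/2 + sqrt(3)*cos(4*b)/4


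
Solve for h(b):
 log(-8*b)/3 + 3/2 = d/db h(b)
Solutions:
 h(b) = C1 + b*log(-b)/3 + b*(log(2) + 7/6)


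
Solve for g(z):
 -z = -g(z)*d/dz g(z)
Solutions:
 g(z) = -sqrt(C1 + z^2)
 g(z) = sqrt(C1 + z^2)


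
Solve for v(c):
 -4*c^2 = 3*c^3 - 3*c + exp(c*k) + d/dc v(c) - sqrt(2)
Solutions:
 v(c) = C1 - 3*c^4/4 - 4*c^3/3 + 3*c^2/2 + sqrt(2)*c - exp(c*k)/k


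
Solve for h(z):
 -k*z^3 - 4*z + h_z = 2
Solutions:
 h(z) = C1 + k*z^4/4 + 2*z^2 + 2*z


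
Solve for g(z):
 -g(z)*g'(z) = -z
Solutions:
 g(z) = -sqrt(C1 + z^2)
 g(z) = sqrt(C1 + z^2)


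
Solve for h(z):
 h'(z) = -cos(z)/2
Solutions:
 h(z) = C1 - sin(z)/2


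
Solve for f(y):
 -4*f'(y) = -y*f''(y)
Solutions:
 f(y) = C1 + C2*y^5


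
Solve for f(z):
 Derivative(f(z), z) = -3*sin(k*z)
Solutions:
 f(z) = C1 + 3*cos(k*z)/k


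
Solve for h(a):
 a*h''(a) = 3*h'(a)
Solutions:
 h(a) = C1 + C2*a^4


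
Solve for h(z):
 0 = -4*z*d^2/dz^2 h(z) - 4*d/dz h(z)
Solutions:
 h(z) = C1 + C2*log(z)


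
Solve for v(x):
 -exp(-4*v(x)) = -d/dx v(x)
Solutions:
 v(x) = log(-I*(C1 + 4*x)^(1/4))
 v(x) = log(I*(C1 + 4*x)^(1/4))
 v(x) = log(-(C1 + 4*x)^(1/4))
 v(x) = log(C1 + 4*x)/4


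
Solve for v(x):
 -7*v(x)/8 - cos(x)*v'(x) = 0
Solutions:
 v(x) = C1*(sin(x) - 1)^(7/16)/(sin(x) + 1)^(7/16)


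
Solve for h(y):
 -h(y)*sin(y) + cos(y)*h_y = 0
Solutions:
 h(y) = C1/cos(y)


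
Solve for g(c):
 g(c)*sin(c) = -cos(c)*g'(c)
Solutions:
 g(c) = C1*cos(c)


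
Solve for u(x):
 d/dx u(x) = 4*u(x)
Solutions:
 u(x) = C1*exp(4*x)


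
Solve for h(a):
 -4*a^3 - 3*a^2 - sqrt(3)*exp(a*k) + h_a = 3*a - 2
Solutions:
 h(a) = C1 + a^4 + a^3 + 3*a^2/2 - 2*a + sqrt(3)*exp(a*k)/k


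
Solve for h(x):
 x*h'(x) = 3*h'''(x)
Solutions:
 h(x) = C1 + Integral(C2*airyai(3^(2/3)*x/3) + C3*airybi(3^(2/3)*x/3), x)


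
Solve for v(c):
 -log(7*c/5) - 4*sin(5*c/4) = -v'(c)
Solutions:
 v(c) = C1 + c*log(c) - c*log(5) - c + c*log(7) - 16*cos(5*c/4)/5


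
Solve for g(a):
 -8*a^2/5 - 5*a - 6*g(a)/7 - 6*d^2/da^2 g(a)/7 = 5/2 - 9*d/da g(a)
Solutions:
 g(a) = C1*exp(a*(21 - 5*sqrt(17))/4) + C2*exp(a*(5*sqrt(17) + 21)/4) - 28*a^2/15 - 1351*a/30 - 14161/30


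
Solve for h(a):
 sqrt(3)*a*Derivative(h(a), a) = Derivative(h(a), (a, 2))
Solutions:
 h(a) = C1 + C2*erfi(sqrt(2)*3^(1/4)*a/2)


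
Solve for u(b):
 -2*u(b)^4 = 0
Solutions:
 u(b) = 0


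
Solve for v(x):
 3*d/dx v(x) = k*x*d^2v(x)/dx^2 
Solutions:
 v(x) = C1 + x^(((re(k) + 3)*re(k) + im(k)^2)/(re(k)^2 + im(k)^2))*(C2*sin(3*log(x)*Abs(im(k))/(re(k)^2 + im(k)^2)) + C3*cos(3*log(x)*im(k)/(re(k)^2 + im(k)^2)))


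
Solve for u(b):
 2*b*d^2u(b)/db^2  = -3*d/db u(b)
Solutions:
 u(b) = C1 + C2/sqrt(b)


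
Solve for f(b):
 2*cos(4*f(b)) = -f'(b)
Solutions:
 f(b) = -asin((C1 + exp(16*b))/(C1 - exp(16*b)))/4 + pi/4
 f(b) = asin((C1 + exp(16*b))/(C1 - exp(16*b)))/4


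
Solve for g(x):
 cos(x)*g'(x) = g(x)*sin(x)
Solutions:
 g(x) = C1/cos(x)


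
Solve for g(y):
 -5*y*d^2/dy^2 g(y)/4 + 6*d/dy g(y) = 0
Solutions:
 g(y) = C1 + C2*y^(29/5)


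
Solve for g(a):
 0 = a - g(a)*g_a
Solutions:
 g(a) = -sqrt(C1 + a^2)
 g(a) = sqrt(C1 + a^2)


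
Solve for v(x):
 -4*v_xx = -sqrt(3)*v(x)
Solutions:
 v(x) = C1*exp(-3^(1/4)*x/2) + C2*exp(3^(1/4)*x/2)


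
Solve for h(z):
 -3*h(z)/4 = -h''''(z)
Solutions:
 h(z) = C1*exp(-sqrt(2)*3^(1/4)*z/2) + C2*exp(sqrt(2)*3^(1/4)*z/2) + C3*sin(sqrt(2)*3^(1/4)*z/2) + C4*cos(sqrt(2)*3^(1/4)*z/2)


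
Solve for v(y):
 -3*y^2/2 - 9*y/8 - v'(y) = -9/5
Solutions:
 v(y) = C1 - y^3/2 - 9*y^2/16 + 9*y/5


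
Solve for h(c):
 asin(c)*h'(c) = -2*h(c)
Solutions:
 h(c) = C1*exp(-2*Integral(1/asin(c), c))


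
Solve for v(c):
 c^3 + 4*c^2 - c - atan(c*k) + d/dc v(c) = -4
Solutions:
 v(c) = C1 - c^4/4 - 4*c^3/3 + c^2/2 - 4*c + Piecewise((c*atan(c*k) - log(c^2*k^2 + 1)/(2*k), Ne(k, 0)), (0, True))


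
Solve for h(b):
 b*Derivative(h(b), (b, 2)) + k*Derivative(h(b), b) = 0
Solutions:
 h(b) = C1 + b^(1 - re(k))*(C2*sin(log(b)*Abs(im(k))) + C3*cos(log(b)*im(k)))


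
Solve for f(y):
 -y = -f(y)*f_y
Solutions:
 f(y) = -sqrt(C1 + y^2)
 f(y) = sqrt(C1 + y^2)


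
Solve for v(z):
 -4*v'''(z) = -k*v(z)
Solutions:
 v(z) = C1*exp(2^(1/3)*k^(1/3)*z/2) + C2*exp(2^(1/3)*k^(1/3)*z*(-1 + sqrt(3)*I)/4) + C3*exp(-2^(1/3)*k^(1/3)*z*(1 + sqrt(3)*I)/4)


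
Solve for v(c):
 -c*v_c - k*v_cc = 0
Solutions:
 v(c) = C1 + C2*sqrt(k)*erf(sqrt(2)*c*sqrt(1/k)/2)


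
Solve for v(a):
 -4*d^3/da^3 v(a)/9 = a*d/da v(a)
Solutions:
 v(a) = C1 + Integral(C2*airyai(-2^(1/3)*3^(2/3)*a/2) + C3*airybi(-2^(1/3)*3^(2/3)*a/2), a)


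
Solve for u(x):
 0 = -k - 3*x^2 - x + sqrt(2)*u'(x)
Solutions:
 u(x) = C1 + sqrt(2)*k*x/2 + sqrt(2)*x^3/2 + sqrt(2)*x^2/4


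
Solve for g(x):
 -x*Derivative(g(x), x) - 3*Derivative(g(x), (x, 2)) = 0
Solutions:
 g(x) = C1 + C2*erf(sqrt(6)*x/6)


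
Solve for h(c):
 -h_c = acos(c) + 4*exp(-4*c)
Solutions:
 h(c) = C1 - c*acos(c) + sqrt(1 - c^2) + exp(-4*c)


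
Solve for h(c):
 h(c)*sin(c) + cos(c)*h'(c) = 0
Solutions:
 h(c) = C1*cos(c)


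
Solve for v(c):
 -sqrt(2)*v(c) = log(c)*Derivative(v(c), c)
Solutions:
 v(c) = C1*exp(-sqrt(2)*li(c))


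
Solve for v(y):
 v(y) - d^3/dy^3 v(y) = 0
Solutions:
 v(y) = C3*exp(y) + (C1*sin(sqrt(3)*y/2) + C2*cos(sqrt(3)*y/2))*exp(-y/2)


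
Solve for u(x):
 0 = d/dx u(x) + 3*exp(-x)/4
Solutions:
 u(x) = C1 + 3*exp(-x)/4


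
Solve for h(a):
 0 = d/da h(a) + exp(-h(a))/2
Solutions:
 h(a) = log(C1 - a/2)


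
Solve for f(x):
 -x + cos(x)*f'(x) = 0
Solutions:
 f(x) = C1 + Integral(x/cos(x), x)


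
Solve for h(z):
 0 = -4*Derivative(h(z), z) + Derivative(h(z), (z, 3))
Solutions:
 h(z) = C1 + C2*exp(-2*z) + C3*exp(2*z)


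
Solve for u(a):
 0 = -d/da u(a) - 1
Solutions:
 u(a) = C1 - a


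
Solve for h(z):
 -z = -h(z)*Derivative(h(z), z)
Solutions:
 h(z) = -sqrt(C1 + z^2)
 h(z) = sqrt(C1 + z^2)


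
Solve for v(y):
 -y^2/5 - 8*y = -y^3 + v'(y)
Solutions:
 v(y) = C1 + y^4/4 - y^3/15 - 4*y^2


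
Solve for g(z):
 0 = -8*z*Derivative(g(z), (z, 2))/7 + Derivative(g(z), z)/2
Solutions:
 g(z) = C1 + C2*z^(23/16)


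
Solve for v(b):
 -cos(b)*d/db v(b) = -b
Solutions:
 v(b) = C1 + Integral(b/cos(b), b)


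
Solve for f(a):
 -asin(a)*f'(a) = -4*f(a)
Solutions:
 f(a) = C1*exp(4*Integral(1/asin(a), a))


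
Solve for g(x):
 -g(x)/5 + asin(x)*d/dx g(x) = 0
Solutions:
 g(x) = C1*exp(Integral(1/asin(x), x)/5)


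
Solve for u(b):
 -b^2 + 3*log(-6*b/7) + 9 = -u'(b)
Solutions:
 u(b) = C1 + b^3/3 - 3*b*log(-b) + 3*b*(-2 - log(6) + log(7))


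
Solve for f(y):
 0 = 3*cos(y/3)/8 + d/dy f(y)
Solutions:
 f(y) = C1 - 9*sin(y/3)/8


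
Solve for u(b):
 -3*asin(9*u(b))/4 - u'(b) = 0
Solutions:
 Integral(1/asin(9*_y), (_y, u(b))) = C1 - 3*b/4


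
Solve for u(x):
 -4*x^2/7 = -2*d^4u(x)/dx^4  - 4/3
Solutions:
 u(x) = C1 + C2*x + C3*x^2 + C4*x^3 + x^6/1260 - x^4/36


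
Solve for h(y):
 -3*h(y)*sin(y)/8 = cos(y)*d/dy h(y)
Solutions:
 h(y) = C1*cos(y)^(3/8)


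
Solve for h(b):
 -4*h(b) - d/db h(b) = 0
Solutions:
 h(b) = C1*exp(-4*b)


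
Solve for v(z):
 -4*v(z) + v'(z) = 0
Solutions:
 v(z) = C1*exp(4*z)


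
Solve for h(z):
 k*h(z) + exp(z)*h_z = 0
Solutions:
 h(z) = C1*exp(k*exp(-z))


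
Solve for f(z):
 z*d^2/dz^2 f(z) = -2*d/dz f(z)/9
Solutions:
 f(z) = C1 + C2*z^(7/9)


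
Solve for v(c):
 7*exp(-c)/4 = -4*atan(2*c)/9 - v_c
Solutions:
 v(c) = C1 - 4*c*atan(2*c)/9 + log(4*c^2 + 1)/9 + 7*exp(-c)/4


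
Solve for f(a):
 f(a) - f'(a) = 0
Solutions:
 f(a) = C1*exp(a)


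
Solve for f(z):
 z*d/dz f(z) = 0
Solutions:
 f(z) = C1


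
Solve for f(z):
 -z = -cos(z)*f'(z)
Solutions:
 f(z) = C1 + Integral(z/cos(z), z)


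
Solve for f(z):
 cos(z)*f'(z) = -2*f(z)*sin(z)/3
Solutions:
 f(z) = C1*cos(z)^(2/3)


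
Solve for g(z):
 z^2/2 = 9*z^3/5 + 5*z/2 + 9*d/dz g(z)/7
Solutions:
 g(z) = C1 - 7*z^4/20 + 7*z^3/54 - 35*z^2/36


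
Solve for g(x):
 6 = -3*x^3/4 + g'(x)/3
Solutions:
 g(x) = C1 + 9*x^4/16 + 18*x


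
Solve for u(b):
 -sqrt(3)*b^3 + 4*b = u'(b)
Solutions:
 u(b) = C1 - sqrt(3)*b^4/4 + 2*b^2


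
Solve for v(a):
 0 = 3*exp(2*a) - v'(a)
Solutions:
 v(a) = C1 + 3*exp(2*a)/2


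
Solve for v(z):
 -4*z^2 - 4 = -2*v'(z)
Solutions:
 v(z) = C1 + 2*z^3/3 + 2*z


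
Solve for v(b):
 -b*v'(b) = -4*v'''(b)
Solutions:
 v(b) = C1 + Integral(C2*airyai(2^(1/3)*b/2) + C3*airybi(2^(1/3)*b/2), b)


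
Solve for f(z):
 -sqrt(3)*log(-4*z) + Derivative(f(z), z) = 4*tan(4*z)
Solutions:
 f(z) = C1 + sqrt(3)*z*(log(-z) - 1) + 2*sqrt(3)*z*log(2) - log(cos(4*z))


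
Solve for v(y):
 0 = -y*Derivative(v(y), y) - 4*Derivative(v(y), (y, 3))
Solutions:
 v(y) = C1 + Integral(C2*airyai(-2^(1/3)*y/2) + C3*airybi(-2^(1/3)*y/2), y)


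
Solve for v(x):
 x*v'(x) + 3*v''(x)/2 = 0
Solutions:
 v(x) = C1 + C2*erf(sqrt(3)*x/3)


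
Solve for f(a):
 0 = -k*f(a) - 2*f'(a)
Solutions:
 f(a) = C1*exp(-a*k/2)


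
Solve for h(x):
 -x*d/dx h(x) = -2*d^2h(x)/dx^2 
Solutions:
 h(x) = C1 + C2*erfi(x/2)


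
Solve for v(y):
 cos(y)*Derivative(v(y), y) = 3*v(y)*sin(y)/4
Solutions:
 v(y) = C1/cos(y)^(3/4)


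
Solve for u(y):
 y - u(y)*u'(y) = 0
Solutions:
 u(y) = -sqrt(C1 + y^2)
 u(y) = sqrt(C1 + y^2)


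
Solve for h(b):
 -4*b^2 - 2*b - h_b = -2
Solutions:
 h(b) = C1 - 4*b^3/3 - b^2 + 2*b


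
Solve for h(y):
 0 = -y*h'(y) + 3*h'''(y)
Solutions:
 h(y) = C1 + Integral(C2*airyai(3^(2/3)*y/3) + C3*airybi(3^(2/3)*y/3), y)


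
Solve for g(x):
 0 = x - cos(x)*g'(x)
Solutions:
 g(x) = C1 + Integral(x/cos(x), x)


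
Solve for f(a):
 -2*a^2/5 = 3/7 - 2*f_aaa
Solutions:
 f(a) = C1 + C2*a + C3*a^2 + a^5/300 + a^3/28


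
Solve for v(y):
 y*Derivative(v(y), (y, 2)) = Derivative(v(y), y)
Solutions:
 v(y) = C1 + C2*y^2


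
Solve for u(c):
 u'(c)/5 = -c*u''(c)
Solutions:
 u(c) = C1 + C2*c^(4/5)


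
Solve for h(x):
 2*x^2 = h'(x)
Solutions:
 h(x) = C1 + 2*x^3/3


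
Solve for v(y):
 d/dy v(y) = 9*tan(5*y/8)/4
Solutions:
 v(y) = C1 - 18*log(cos(5*y/8))/5


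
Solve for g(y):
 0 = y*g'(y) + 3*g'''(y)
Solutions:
 g(y) = C1 + Integral(C2*airyai(-3^(2/3)*y/3) + C3*airybi(-3^(2/3)*y/3), y)


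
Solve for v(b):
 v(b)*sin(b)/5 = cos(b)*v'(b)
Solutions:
 v(b) = C1/cos(b)^(1/5)


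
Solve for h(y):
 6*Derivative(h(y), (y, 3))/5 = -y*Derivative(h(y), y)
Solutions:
 h(y) = C1 + Integral(C2*airyai(-5^(1/3)*6^(2/3)*y/6) + C3*airybi(-5^(1/3)*6^(2/3)*y/6), y)


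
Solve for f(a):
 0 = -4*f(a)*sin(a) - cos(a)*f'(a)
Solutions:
 f(a) = C1*cos(a)^4


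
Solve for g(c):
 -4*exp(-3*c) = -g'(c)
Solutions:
 g(c) = C1 - 4*exp(-3*c)/3


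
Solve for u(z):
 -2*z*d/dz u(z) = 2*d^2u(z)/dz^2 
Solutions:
 u(z) = C1 + C2*erf(sqrt(2)*z/2)


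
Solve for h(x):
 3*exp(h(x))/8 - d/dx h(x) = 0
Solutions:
 h(x) = log(-1/(C1 + 3*x)) + 3*log(2)


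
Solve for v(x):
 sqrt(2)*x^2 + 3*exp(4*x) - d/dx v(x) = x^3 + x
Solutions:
 v(x) = C1 - x^4/4 + sqrt(2)*x^3/3 - x^2/2 + 3*exp(4*x)/4


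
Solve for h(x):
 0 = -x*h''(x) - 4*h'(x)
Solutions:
 h(x) = C1 + C2/x^3


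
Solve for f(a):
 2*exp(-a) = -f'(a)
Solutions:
 f(a) = C1 + 2*exp(-a)


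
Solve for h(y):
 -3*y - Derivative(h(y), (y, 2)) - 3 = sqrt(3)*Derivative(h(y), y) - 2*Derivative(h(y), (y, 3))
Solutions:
 h(y) = C1 + C2*exp(y*(1 - sqrt(1 + 8*sqrt(3)))/4) + C3*exp(y*(1 + sqrt(1 + 8*sqrt(3)))/4) - sqrt(3)*y^2/2 - sqrt(3)*y + y


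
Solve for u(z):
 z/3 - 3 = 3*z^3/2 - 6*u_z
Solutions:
 u(z) = C1 + z^4/16 - z^2/36 + z/2


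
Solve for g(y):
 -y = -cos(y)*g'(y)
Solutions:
 g(y) = C1 + Integral(y/cos(y), y)


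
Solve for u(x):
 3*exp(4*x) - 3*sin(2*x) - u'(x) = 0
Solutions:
 u(x) = C1 + 3*exp(4*x)/4 + 3*cos(2*x)/2


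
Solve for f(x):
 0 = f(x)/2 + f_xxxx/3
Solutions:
 f(x) = (C1*sin(6^(1/4)*x/2) + C2*cos(6^(1/4)*x/2))*exp(-6^(1/4)*x/2) + (C3*sin(6^(1/4)*x/2) + C4*cos(6^(1/4)*x/2))*exp(6^(1/4)*x/2)


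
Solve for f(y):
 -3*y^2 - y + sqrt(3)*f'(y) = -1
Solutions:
 f(y) = C1 + sqrt(3)*y^3/3 + sqrt(3)*y^2/6 - sqrt(3)*y/3


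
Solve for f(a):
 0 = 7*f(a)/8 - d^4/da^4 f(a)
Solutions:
 f(a) = C1*exp(-14^(1/4)*a/2) + C2*exp(14^(1/4)*a/2) + C3*sin(14^(1/4)*a/2) + C4*cos(14^(1/4)*a/2)


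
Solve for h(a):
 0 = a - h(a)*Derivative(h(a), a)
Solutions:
 h(a) = -sqrt(C1 + a^2)
 h(a) = sqrt(C1 + a^2)


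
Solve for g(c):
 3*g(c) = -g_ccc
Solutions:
 g(c) = C3*exp(-3^(1/3)*c) + (C1*sin(3^(5/6)*c/2) + C2*cos(3^(5/6)*c/2))*exp(3^(1/3)*c/2)


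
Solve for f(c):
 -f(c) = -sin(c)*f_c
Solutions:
 f(c) = C1*sqrt(cos(c) - 1)/sqrt(cos(c) + 1)


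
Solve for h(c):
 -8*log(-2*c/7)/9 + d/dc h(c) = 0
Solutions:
 h(c) = C1 + 8*c*log(-c)/9 + 8*c*(-log(7) - 1 + log(2))/9


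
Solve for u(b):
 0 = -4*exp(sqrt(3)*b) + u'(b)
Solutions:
 u(b) = C1 + 4*sqrt(3)*exp(sqrt(3)*b)/3


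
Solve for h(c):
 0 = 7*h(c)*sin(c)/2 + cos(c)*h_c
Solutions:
 h(c) = C1*cos(c)^(7/2)


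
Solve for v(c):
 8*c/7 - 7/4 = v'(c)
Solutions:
 v(c) = C1 + 4*c^2/7 - 7*c/4


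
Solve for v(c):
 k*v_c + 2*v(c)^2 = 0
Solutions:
 v(c) = k/(C1*k + 2*c)


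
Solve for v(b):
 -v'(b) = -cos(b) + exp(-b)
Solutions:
 v(b) = C1 + sin(b) + exp(-b)


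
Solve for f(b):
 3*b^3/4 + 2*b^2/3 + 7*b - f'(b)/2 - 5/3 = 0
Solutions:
 f(b) = C1 + 3*b^4/8 + 4*b^3/9 + 7*b^2 - 10*b/3


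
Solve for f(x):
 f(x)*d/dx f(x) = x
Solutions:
 f(x) = -sqrt(C1 + x^2)
 f(x) = sqrt(C1 + x^2)


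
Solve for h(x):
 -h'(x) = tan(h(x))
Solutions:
 h(x) = pi - asin(C1*exp(-x))
 h(x) = asin(C1*exp(-x))


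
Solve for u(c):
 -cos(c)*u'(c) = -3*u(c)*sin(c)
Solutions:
 u(c) = C1/cos(c)^3


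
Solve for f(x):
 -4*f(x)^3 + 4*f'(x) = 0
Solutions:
 f(x) = -sqrt(2)*sqrt(-1/(C1 + x))/2
 f(x) = sqrt(2)*sqrt(-1/(C1 + x))/2


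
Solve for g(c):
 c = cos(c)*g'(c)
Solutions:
 g(c) = C1 + Integral(c/cos(c), c)


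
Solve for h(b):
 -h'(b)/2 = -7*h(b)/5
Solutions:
 h(b) = C1*exp(14*b/5)


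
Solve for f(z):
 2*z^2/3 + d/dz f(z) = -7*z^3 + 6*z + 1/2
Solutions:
 f(z) = C1 - 7*z^4/4 - 2*z^3/9 + 3*z^2 + z/2


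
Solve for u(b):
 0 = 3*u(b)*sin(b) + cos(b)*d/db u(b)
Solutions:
 u(b) = C1*cos(b)^3


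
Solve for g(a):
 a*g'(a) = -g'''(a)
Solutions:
 g(a) = C1 + Integral(C2*airyai(-a) + C3*airybi(-a), a)


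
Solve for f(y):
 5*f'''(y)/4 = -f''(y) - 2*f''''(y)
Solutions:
 f(y) = C1 + C2*y + (C3*sin(sqrt(103)*y/16) + C4*cos(sqrt(103)*y/16))*exp(-5*y/16)


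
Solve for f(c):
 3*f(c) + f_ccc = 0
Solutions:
 f(c) = C3*exp(-3^(1/3)*c) + (C1*sin(3^(5/6)*c/2) + C2*cos(3^(5/6)*c/2))*exp(3^(1/3)*c/2)


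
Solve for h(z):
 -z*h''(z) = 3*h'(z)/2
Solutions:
 h(z) = C1 + C2/sqrt(z)


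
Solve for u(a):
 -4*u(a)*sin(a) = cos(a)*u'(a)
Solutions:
 u(a) = C1*cos(a)^4


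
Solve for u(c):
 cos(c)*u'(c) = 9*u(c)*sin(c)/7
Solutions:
 u(c) = C1/cos(c)^(9/7)


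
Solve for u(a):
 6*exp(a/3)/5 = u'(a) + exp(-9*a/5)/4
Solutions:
 u(a) = C1 + 18*exp(a/3)/5 + 5*exp(-9*a/5)/36


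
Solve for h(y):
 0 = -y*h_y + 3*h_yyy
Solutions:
 h(y) = C1 + Integral(C2*airyai(3^(2/3)*y/3) + C3*airybi(3^(2/3)*y/3), y)


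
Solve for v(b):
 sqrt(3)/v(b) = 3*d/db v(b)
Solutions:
 v(b) = -sqrt(C1 + 6*sqrt(3)*b)/3
 v(b) = sqrt(C1 + 6*sqrt(3)*b)/3


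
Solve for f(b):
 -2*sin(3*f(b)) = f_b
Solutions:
 f(b) = -acos((-C1 - exp(12*b))/(C1 - exp(12*b)))/3 + 2*pi/3
 f(b) = acos((-C1 - exp(12*b))/(C1 - exp(12*b)))/3


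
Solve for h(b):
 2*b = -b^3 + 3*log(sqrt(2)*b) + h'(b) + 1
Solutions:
 h(b) = C1 + b^4/4 + b^2 - 3*b*log(b) - 3*b*log(2)/2 + 2*b


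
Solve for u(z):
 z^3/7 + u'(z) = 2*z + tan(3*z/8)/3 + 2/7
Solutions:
 u(z) = C1 - z^4/28 + z^2 + 2*z/7 - 8*log(cos(3*z/8))/9


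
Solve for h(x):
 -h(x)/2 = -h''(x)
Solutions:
 h(x) = C1*exp(-sqrt(2)*x/2) + C2*exp(sqrt(2)*x/2)


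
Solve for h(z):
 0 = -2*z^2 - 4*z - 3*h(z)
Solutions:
 h(z) = 2*z*(-z - 2)/3


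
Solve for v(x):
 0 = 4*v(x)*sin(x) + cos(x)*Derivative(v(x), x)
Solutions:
 v(x) = C1*cos(x)^4


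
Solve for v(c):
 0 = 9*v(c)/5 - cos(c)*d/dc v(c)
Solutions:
 v(c) = C1*(sin(c) + 1)^(9/10)/(sin(c) - 1)^(9/10)


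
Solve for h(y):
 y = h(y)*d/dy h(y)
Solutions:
 h(y) = -sqrt(C1 + y^2)
 h(y) = sqrt(C1 + y^2)


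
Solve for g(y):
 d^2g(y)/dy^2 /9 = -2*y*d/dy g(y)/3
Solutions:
 g(y) = C1 + C2*erf(sqrt(3)*y)


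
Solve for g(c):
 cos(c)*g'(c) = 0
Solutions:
 g(c) = C1


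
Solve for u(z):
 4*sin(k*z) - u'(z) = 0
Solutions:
 u(z) = C1 - 4*cos(k*z)/k


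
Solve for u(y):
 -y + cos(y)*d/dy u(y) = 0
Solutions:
 u(y) = C1 + Integral(y/cos(y), y)


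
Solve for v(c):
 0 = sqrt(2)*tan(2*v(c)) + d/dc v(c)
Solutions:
 v(c) = -asin(C1*exp(-2*sqrt(2)*c))/2 + pi/2
 v(c) = asin(C1*exp(-2*sqrt(2)*c))/2


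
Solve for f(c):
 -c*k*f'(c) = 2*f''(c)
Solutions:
 f(c) = Piecewise((-sqrt(pi)*C1*erf(c*sqrt(k)/2)/sqrt(k) - C2, (k > 0) | (k < 0)), (-C1*c - C2, True))


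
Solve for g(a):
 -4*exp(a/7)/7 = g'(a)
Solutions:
 g(a) = C1 - 4*exp(a/7)


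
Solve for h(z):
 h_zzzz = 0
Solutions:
 h(z) = C1 + C2*z + C3*z^2 + C4*z^3


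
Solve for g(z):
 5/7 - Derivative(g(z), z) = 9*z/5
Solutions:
 g(z) = C1 - 9*z^2/10 + 5*z/7


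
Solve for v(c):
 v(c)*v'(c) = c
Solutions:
 v(c) = -sqrt(C1 + c^2)
 v(c) = sqrt(C1 + c^2)


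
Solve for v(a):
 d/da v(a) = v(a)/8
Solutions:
 v(a) = C1*exp(a/8)


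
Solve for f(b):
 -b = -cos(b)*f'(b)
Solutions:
 f(b) = C1 + Integral(b/cos(b), b)


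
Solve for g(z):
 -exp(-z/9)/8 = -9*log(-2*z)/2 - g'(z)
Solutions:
 g(z) = C1 - 9*z*log(-z)/2 + 9*z*(1 - log(2))/2 - 9*exp(-z/9)/8


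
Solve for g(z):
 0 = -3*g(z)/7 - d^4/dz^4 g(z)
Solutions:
 g(z) = (C1*sin(sqrt(2)*3^(1/4)*7^(3/4)*z/14) + C2*cos(sqrt(2)*3^(1/4)*7^(3/4)*z/14))*exp(-sqrt(2)*3^(1/4)*7^(3/4)*z/14) + (C3*sin(sqrt(2)*3^(1/4)*7^(3/4)*z/14) + C4*cos(sqrt(2)*3^(1/4)*7^(3/4)*z/14))*exp(sqrt(2)*3^(1/4)*7^(3/4)*z/14)


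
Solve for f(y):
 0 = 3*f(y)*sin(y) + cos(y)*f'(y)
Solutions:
 f(y) = C1*cos(y)^3


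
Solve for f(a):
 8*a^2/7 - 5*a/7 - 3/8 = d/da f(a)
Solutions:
 f(a) = C1 + 8*a^3/21 - 5*a^2/14 - 3*a/8


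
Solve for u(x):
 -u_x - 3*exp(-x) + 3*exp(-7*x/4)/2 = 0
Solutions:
 u(x) = C1 + 3*exp(-x) - 6*exp(-7*x/4)/7


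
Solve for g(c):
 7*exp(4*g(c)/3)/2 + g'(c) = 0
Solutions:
 g(c) = 3*log(-(1/(C1 + 14*c))^(1/4)) + 3*log(3)/4
 g(c) = 3*log(1/(C1 + 14*c))/4 + 3*log(3)/4
 g(c) = 3*log(-I*(1/(C1 + 14*c))^(1/4)) + 3*log(3)/4
 g(c) = 3*log(I*(1/(C1 + 14*c))^(1/4)) + 3*log(3)/4


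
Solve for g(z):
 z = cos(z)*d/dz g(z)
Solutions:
 g(z) = C1 + Integral(z/cos(z), z)


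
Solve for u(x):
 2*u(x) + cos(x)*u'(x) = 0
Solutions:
 u(x) = C1*(sin(x) - 1)/(sin(x) + 1)


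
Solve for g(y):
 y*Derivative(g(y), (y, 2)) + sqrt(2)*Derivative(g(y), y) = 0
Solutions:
 g(y) = C1 + C2*y^(1 - sqrt(2))


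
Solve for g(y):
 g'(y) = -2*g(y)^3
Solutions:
 g(y) = -sqrt(2)*sqrt(-1/(C1 - 2*y))/2
 g(y) = sqrt(2)*sqrt(-1/(C1 - 2*y))/2


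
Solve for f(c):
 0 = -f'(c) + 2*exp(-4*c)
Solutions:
 f(c) = C1 - exp(-4*c)/2


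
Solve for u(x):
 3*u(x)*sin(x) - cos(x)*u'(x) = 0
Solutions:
 u(x) = C1/cos(x)^3


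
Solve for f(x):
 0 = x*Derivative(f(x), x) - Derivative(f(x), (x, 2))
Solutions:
 f(x) = C1 + C2*erfi(sqrt(2)*x/2)


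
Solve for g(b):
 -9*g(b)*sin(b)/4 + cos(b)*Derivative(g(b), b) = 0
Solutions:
 g(b) = C1/cos(b)^(9/4)


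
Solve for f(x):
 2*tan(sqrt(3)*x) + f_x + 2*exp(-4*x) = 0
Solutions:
 f(x) = C1 - sqrt(3)*log(tan(sqrt(3)*x)^2 + 1)/3 + exp(-4*x)/2


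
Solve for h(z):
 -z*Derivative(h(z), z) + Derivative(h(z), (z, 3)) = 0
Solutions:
 h(z) = C1 + Integral(C2*airyai(z) + C3*airybi(z), z)


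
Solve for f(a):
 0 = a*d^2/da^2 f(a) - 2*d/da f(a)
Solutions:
 f(a) = C1 + C2*a^3


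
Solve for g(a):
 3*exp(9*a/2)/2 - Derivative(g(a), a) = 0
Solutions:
 g(a) = C1 + exp(9*a/2)/3


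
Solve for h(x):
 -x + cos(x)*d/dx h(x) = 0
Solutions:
 h(x) = C1 + Integral(x/cos(x), x)


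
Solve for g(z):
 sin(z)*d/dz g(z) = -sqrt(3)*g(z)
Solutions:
 g(z) = C1*(cos(z) + 1)^(sqrt(3)/2)/(cos(z) - 1)^(sqrt(3)/2)


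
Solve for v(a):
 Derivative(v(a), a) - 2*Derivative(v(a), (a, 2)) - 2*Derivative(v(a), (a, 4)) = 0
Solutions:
 v(a) = C1 + C2*exp(6^(1/3)*a*(-(9 + sqrt(129))^(1/3) + 2*6^(1/3)/(9 + sqrt(129))^(1/3))/12)*sin(2^(1/3)*3^(1/6)*a*(6*2^(1/3)/(9 + sqrt(129))^(1/3) + 3^(2/3)*(9 + sqrt(129))^(1/3))/12) + C3*exp(6^(1/3)*a*(-(9 + sqrt(129))^(1/3) + 2*6^(1/3)/(9 + sqrt(129))^(1/3))/12)*cos(2^(1/3)*3^(1/6)*a*(6*2^(1/3)/(9 + sqrt(129))^(1/3) + 3^(2/3)*(9 + sqrt(129))^(1/3))/12) + C4*exp(-6^(1/3)*a*(-(9 + sqrt(129))^(1/3) + 2*6^(1/3)/(9 + sqrt(129))^(1/3))/6)


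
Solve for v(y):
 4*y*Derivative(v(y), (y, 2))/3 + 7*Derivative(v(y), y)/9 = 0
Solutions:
 v(y) = C1 + C2*y^(5/12)


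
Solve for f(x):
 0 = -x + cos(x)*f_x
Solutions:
 f(x) = C1 + Integral(x/cos(x), x)


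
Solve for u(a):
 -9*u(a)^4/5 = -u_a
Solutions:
 u(a) = 5^(1/3)*(-1/(C1 + 27*a))^(1/3)
 u(a) = 5^(1/3)*(-1/(C1 + 9*a))^(1/3)*(-3^(2/3) - 3*3^(1/6)*I)/6
 u(a) = 5^(1/3)*(-1/(C1 + 9*a))^(1/3)*(-3^(2/3) + 3*3^(1/6)*I)/6


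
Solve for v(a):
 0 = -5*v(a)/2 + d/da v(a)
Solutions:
 v(a) = C1*exp(5*a/2)


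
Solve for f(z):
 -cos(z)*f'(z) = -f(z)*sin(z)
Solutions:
 f(z) = C1/cos(z)


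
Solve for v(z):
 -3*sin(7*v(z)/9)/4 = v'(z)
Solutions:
 3*z/4 + 9*log(cos(7*v(z)/9) - 1)/14 - 9*log(cos(7*v(z)/9) + 1)/14 = C1


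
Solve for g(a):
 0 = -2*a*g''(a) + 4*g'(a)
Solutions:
 g(a) = C1 + C2*a^3


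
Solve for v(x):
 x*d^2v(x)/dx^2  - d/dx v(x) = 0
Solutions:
 v(x) = C1 + C2*x^2


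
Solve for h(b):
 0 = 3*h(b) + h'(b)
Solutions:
 h(b) = C1*exp(-3*b)


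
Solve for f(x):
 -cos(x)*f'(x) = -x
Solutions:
 f(x) = C1 + Integral(x/cos(x), x)


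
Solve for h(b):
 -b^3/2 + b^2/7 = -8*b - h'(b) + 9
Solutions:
 h(b) = C1 + b^4/8 - b^3/21 - 4*b^2 + 9*b


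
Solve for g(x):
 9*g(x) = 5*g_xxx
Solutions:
 g(x) = C3*exp(15^(2/3)*x/5) + (C1*sin(3*3^(1/6)*5^(2/3)*x/10) + C2*cos(3*3^(1/6)*5^(2/3)*x/10))*exp(-15^(2/3)*x/10)


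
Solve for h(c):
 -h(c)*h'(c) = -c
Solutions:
 h(c) = -sqrt(C1 + c^2)
 h(c) = sqrt(C1 + c^2)


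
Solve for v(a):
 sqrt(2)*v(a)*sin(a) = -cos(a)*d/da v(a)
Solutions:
 v(a) = C1*cos(a)^(sqrt(2))


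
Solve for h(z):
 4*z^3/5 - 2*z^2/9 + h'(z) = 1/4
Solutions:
 h(z) = C1 - z^4/5 + 2*z^3/27 + z/4


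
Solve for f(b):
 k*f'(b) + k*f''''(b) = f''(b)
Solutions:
 f(b) = C1 + C2*exp(2^(1/3)*b*(6^(1/3)*(sqrt(3)*sqrt(27 - 4/k^3) + 9)^(1/3)/12 - 2^(1/3)*3^(5/6)*I*(sqrt(3)*sqrt(27 - 4/k^3) + 9)^(1/3)/12 - 2/(k*(-3^(1/3) + 3^(5/6)*I)*(sqrt(3)*sqrt(27 - 4/k^3) + 9)^(1/3)))) + C3*exp(2^(1/3)*b*(6^(1/3)*(sqrt(3)*sqrt(27 - 4/k^3) + 9)^(1/3)/12 + 2^(1/3)*3^(5/6)*I*(sqrt(3)*sqrt(27 - 4/k^3) + 9)^(1/3)/12 + 2/(k*(3^(1/3) + 3^(5/6)*I)*(sqrt(3)*sqrt(27 - 4/k^3) + 9)^(1/3)))) + C4*exp(-6^(1/3)*b*(2^(1/3)*(sqrt(3)*sqrt(27 - 4/k^3) + 9)^(1/3) + 2*3^(1/3)/(k*(sqrt(3)*sqrt(27 - 4/k^3) + 9)^(1/3)))/6)


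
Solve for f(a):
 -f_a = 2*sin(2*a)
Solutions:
 f(a) = C1 + cos(2*a)


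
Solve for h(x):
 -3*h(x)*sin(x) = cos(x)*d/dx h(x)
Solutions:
 h(x) = C1*cos(x)^3


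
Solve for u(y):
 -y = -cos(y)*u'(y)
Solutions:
 u(y) = C1 + Integral(y/cos(y), y)


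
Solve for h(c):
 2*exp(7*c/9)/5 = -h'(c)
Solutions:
 h(c) = C1 - 18*exp(7*c/9)/35


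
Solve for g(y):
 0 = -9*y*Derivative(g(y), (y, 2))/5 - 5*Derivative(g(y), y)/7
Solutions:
 g(y) = C1 + C2*y^(38/63)


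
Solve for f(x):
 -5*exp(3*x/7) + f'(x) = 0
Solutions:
 f(x) = C1 + 35*exp(3*x/7)/3


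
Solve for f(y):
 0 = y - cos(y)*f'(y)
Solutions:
 f(y) = C1 + Integral(y/cos(y), y)


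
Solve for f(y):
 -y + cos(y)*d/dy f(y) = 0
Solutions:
 f(y) = C1 + Integral(y/cos(y), y)


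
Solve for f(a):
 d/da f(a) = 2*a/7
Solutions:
 f(a) = C1 + a^2/7


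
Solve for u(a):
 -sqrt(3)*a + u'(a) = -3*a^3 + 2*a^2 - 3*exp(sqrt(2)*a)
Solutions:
 u(a) = C1 - 3*a^4/4 + 2*a^3/3 + sqrt(3)*a^2/2 - 3*sqrt(2)*exp(sqrt(2)*a)/2


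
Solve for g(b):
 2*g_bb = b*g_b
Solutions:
 g(b) = C1 + C2*erfi(b/2)


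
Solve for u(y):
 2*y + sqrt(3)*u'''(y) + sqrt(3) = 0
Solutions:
 u(y) = C1 + C2*y + C3*y^2 - sqrt(3)*y^4/36 - y^3/6


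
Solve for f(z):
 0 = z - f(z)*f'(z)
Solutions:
 f(z) = -sqrt(C1 + z^2)
 f(z) = sqrt(C1 + z^2)


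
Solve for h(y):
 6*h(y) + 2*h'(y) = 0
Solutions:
 h(y) = C1*exp(-3*y)


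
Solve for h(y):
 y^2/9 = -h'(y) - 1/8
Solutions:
 h(y) = C1 - y^3/27 - y/8


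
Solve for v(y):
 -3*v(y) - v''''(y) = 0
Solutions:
 v(y) = (C1*sin(sqrt(2)*3^(1/4)*y/2) + C2*cos(sqrt(2)*3^(1/4)*y/2))*exp(-sqrt(2)*3^(1/4)*y/2) + (C3*sin(sqrt(2)*3^(1/4)*y/2) + C4*cos(sqrt(2)*3^(1/4)*y/2))*exp(sqrt(2)*3^(1/4)*y/2)


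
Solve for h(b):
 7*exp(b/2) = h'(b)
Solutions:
 h(b) = C1 + 14*exp(b/2)


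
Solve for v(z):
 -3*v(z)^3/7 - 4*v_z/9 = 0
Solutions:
 v(z) = -sqrt(14)*sqrt(-1/(C1 - 27*z))
 v(z) = sqrt(14)*sqrt(-1/(C1 - 27*z))


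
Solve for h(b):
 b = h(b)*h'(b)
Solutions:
 h(b) = -sqrt(C1 + b^2)
 h(b) = sqrt(C1 + b^2)


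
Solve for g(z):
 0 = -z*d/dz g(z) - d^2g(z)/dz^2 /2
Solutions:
 g(z) = C1 + C2*erf(z)


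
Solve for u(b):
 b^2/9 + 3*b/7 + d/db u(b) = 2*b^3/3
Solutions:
 u(b) = C1 + b^4/6 - b^3/27 - 3*b^2/14


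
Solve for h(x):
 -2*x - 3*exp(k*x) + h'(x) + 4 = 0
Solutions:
 h(x) = C1 + x^2 - 4*x + 3*exp(k*x)/k


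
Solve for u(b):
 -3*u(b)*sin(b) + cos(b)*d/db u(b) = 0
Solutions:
 u(b) = C1/cos(b)^3


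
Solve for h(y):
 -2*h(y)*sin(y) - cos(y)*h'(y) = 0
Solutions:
 h(y) = C1*cos(y)^2


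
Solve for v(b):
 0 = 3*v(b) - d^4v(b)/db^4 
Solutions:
 v(b) = C1*exp(-3^(1/4)*b) + C2*exp(3^(1/4)*b) + C3*sin(3^(1/4)*b) + C4*cos(3^(1/4)*b)


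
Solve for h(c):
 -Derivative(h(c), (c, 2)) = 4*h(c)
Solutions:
 h(c) = C1*sin(2*c) + C2*cos(2*c)


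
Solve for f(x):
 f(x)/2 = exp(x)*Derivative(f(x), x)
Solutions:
 f(x) = C1*exp(-exp(-x)/2)


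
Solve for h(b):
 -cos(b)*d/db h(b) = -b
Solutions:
 h(b) = C1 + Integral(b/cos(b), b)


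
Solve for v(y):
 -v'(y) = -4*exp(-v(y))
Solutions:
 v(y) = log(C1 + 4*y)


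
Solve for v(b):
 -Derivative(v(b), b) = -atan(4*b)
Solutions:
 v(b) = C1 + b*atan(4*b) - log(16*b^2 + 1)/8


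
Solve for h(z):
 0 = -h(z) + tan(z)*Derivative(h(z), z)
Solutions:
 h(z) = C1*sin(z)


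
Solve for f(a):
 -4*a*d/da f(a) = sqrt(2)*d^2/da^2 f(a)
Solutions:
 f(a) = C1 + C2*erf(2^(1/4)*a)


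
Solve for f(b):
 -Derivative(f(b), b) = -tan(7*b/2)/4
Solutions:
 f(b) = C1 - log(cos(7*b/2))/14


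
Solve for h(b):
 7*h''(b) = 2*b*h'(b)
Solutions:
 h(b) = C1 + C2*erfi(sqrt(7)*b/7)


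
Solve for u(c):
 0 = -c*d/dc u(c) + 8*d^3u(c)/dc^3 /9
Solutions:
 u(c) = C1 + Integral(C2*airyai(3^(2/3)*c/2) + C3*airybi(3^(2/3)*c/2), c)


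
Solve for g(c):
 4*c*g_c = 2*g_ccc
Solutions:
 g(c) = C1 + Integral(C2*airyai(2^(1/3)*c) + C3*airybi(2^(1/3)*c), c)


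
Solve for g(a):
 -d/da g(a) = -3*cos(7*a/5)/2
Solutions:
 g(a) = C1 + 15*sin(7*a/5)/14


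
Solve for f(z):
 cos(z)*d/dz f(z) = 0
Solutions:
 f(z) = C1


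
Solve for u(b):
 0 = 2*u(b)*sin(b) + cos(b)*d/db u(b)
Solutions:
 u(b) = C1*cos(b)^2


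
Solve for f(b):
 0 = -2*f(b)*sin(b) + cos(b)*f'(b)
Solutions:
 f(b) = C1/cos(b)^2


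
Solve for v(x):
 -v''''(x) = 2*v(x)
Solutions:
 v(x) = (C1*sin(2^(3/4)*x/2) + C2*cos(2^(3/4)*x/2))*exp(-2^(3/4)*x/2) + (C3*sin(2^(3/4)*x/2) + C4*cos(2^(3/4)*x/2))*exp(2^(3/4)*x/2)


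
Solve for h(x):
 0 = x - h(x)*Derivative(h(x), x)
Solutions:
 h(x) = -sqrt(C1 + x^2)
 h(x) = sqrt(C1 + x^2)


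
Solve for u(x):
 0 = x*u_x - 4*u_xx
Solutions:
 u(x) = C1 + C2*erfi(sqrt(2)*x/4)


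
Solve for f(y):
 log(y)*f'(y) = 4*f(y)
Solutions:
 f(y) = C1*exp(4*li(y))


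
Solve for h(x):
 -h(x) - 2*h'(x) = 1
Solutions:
 h(x) = C1*exp(-x/2) - 1


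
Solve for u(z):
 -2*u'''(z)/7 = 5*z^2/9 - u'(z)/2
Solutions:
 u(z) = C1 + C2*exp(-sqrt(7)*z/2) + C3*exp(sqrt(7)*z/2) + 10*z^3/27 + 80*z/63


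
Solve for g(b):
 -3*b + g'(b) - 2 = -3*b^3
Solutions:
 g(b) = C1 - 3*b^4/4 + 3*b^2/2 + 2*b


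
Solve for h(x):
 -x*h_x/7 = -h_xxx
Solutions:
 h(x) = C1 + Integral(C2*airyai(7^(2/3)*x/7) + C3*airybi(7^(2/3)*x/7), x)


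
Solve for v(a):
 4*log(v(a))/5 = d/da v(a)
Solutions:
 li(v(a)) = C1 + 4*a/5


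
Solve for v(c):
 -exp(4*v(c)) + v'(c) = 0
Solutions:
 v(c) = log(-(-1/(C1 + 4*c))^(1/4))
 v(c) = log(-1/(C1 + 4*c))/4
 v(c) = log(-I*(-1/(C1 + 4*c))^(1/4))
 v(c) = log(I*(-1/(C1 + 4*c))^(1/4))


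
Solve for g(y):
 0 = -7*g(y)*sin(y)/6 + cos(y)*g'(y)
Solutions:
 g(y) = C1/cos(y)^(7/6)


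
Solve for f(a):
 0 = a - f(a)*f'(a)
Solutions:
 f(a) = -sqrt(C1 + a^2)
 f(a) = sqrt(C1 + a^2)


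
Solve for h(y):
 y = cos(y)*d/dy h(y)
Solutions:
 h(y) = C1 + Integral(y/cos(y), y)


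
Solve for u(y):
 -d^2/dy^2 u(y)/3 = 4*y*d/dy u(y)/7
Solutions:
 u(y) = C1 + C2*erf(sqrt(42)*y/7)


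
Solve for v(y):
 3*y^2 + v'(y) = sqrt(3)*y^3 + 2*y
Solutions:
 v(y) = C1 + sqrt(3)*y^4/4 - y^3 + y^2


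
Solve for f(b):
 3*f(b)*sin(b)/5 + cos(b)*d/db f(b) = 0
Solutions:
 f(b) = C1*cos(b)^(3/5)


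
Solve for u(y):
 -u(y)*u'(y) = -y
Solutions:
 u(y) = -sqrt(C1 + y^2)
 u(y) = sqrt(C1 + y^2)


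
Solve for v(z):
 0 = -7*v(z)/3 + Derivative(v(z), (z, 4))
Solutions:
 v(z) = C1*exp(-3^(3/4)*7^(1/4)*z/3) + C2*exp(3^(3/4)*7^(1/4)*z/3) + C3*sin(3^(3/4)*7^(1/4)*z/3) + C4*cos(3^(3/4)*7^(1/4)*z/3)


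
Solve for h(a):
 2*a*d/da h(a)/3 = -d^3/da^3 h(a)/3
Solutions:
 h(a) = C1 + Integral(C2*airyai(-2^(1/3)*a) + C3*airybi(-2^(1/3)*a), a)


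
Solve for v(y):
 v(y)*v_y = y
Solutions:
 v(y) = -sqrt(C1 + y^2)
 v(y) = sqrt(C1 + y^2)


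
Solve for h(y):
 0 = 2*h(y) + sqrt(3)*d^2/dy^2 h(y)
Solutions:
 h(y) = C1*sin(sqrt(2)*3^(3/4)*y/3) + C2*cos(sqrt(2)*3^(3/4)*y/3)


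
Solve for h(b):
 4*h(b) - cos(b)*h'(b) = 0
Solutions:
 h(b) = C1*(sin(b)^2 + 2*sin(b) + 1)/(sin(b)^2 - 2*sin(b) + 1)


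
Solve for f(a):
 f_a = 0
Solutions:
 f(a) = C1


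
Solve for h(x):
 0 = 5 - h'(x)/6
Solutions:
 h(x) = C1 + 30*x


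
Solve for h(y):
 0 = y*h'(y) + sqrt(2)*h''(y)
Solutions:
 h(y) = C1 + C2*erf(2^(1/4)*y/2)


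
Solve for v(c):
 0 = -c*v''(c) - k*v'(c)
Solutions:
 v(c) = C1 + c^(1 - re(k))*(C2*sin(log(c)*Abs(im(k))) + C3*cos(log(c)*im(k)))


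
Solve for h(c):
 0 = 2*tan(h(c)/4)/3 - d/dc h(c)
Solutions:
 h(c) = -4*asin(C1*exp(c/6)) + 4*pi
 h(c) = 4*asin(C1*exp(c/6))


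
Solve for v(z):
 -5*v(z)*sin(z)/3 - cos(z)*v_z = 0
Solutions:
 v(z) = C1*cos(z)^(5/3)


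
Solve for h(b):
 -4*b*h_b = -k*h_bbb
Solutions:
 h(b) = C1 + Integral(C2*airyai(2^(2/3)*b*(1/k)^(1/3)) + C3*airybi(2^(2/3)*b*(1/k)^(1/3)), b)


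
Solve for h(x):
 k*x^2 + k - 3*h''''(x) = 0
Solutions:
 h(x) = C1 + C2*x + C3*x^2 + C4*x^3 + k*x^6/1080 + k*x^4/72


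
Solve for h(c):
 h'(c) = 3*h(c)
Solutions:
 h(c) = C1*exp(3*c)


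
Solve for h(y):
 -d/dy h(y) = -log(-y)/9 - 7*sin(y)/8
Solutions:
 h(y) = C1 + y*log(-y)/9 - y/9 - 7*cos(y)/8


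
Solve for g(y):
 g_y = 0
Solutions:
 g(y) = C1


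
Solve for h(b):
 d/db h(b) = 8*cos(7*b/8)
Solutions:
 h(b) = C1 + 64*sin(7*b/8)/7


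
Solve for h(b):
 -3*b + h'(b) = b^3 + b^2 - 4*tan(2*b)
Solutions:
 h(b) = C1 + b^4/4 + b^3/3 + 3*b^2/2 + 2*log(cos(2*b))


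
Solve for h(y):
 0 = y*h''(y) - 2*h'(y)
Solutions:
 h(y) = C1 + C2*y^3


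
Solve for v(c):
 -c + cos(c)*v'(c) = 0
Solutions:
 v(c) = C1 + Integral(c/cos(c), c)


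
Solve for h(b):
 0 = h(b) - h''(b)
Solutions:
 h(b) = C1*exp(-b) + C2*exp(b)


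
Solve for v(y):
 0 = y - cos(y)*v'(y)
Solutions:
 v(y) = C1 + Integral(y/cos(y), y)


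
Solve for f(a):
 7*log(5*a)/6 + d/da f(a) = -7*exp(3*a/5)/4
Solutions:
 f(a) = C1 - 7*a*log(a)/6 + 7*a*(1 - log(5))/6 - 35*exp(3*a/5)/12


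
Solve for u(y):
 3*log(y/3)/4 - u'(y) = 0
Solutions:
 u(y) = C1 + 3*y*log(y)/4 - 3*y*log(3)/4 - 3*y/4


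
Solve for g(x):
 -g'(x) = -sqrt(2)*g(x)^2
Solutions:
 g(x) = -1/(C1 + sqrt(2)*x)


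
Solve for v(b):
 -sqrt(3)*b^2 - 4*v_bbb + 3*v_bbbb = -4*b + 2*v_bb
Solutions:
 v(b) = C1 + C2*b + C3*exp(b*(2 - sqrt(10))/3) + C4*exp(b*(2 + sqrt(10))/3) - sqrt(3)*b^4/24 + b^3*(1 + sqrt(3))/3 + b^2*(-11*sqrt(3)/4 - 2)


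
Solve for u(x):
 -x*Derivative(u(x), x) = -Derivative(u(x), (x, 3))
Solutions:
 u(x) = C1 + Integral(C2*airyai(x) + C3*airybi(x), x)


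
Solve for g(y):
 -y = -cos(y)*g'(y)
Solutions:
 g(y) = C1 + Integral(y/cos(y), y)


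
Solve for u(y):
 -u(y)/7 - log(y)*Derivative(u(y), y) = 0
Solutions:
 u(y) = C1*exp(-li(y)/7)


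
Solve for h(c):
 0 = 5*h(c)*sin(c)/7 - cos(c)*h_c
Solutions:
 h(c) = C1/cos(c)^(5/7)


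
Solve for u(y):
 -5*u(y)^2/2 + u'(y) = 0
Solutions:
 u(y) = -2/(C1 + 5*y)


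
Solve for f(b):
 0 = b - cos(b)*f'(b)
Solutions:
 f(b) = C1 + Integral(b/cos(b), b)


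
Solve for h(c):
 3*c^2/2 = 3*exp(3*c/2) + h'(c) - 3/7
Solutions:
 h(c) = C1 + c^3/2 + 3*c/7 - 2*exp(3*c/2)


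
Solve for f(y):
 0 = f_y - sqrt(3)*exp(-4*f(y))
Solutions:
 f(y) = log(-I*(C1 + 4*sqrt(3)*y)^(1/4))
 f(y) = log(I*(C1 + 4*sqrt(3)*y)^(1/4))
 f(y) = log(-(C1 + 4*sqrt(3)*y)^(1/4))
 f(y) = log(C1 + 4*sqrt(3)*y)/4


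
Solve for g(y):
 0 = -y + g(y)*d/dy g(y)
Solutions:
 g(y) = -sqrt(C1 + y^2)
 g(y) = sqrt(C1 + y^2)


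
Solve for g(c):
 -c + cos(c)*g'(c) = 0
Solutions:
 g(c) = C1 + Integral(c/cos(c), c)


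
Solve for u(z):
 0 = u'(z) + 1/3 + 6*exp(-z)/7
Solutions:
 u(z) = C1 - z/3 + 6*exp(-z)/7


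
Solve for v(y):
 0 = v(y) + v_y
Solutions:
 v(y) = C1*exp(-y)


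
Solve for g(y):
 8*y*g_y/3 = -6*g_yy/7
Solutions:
 g(y) = C1 + C2*erf(sqrt(14)*y/3)


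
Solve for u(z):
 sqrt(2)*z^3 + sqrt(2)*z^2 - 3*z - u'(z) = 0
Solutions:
 u(z) = C1 + sqrt(2)*z^4/4 + sqrt(2)*z^3/3 - 3*z^2/2


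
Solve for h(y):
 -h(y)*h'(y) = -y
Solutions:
 h(y) = -sqrt(C1 + y^2)
 h(y) = sqrt(C1 + y^2)


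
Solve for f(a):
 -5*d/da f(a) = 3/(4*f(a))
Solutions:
 f(a) = -sqrt(C1 - 30*a)/10
 f(a) = sqrt(C1 - 30*a)/10
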